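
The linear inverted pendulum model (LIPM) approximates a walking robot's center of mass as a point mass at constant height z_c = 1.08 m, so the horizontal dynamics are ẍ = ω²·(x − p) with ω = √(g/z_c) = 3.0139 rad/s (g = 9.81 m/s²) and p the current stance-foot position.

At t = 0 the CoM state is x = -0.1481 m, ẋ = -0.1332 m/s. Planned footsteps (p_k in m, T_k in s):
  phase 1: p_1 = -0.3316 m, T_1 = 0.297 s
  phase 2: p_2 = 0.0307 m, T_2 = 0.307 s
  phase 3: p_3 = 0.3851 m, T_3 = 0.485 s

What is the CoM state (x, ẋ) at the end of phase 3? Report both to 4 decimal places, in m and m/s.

phase 1: p=-0.3316, T=0.297, ωT=0.895128, cosh=1.428102, sinh=1.019547; start (x,ẋ)=(-0.148100, -0.133200) → end (x,ẋ)=(-0.114602, 0.373638)
phase 2: p=0.0307, T=0.307, ωT=0.925267, cosh=1.459484, sinh=1.063059; start (x,ẋ)=(-0.114602, 0.373638) → end (x,ẋ)=(-0.049577, 0.079777)
phase 3: p=0.3851, T=0.485, ωT=1.461742, cosh=2.272649, sinh=2.040816; start (x,ẋ)=(-0.049577, 0.079777) → end (x,ẋ)=(-0.548749, -2.492315)

x = -0.5487, ẋ = -2.4923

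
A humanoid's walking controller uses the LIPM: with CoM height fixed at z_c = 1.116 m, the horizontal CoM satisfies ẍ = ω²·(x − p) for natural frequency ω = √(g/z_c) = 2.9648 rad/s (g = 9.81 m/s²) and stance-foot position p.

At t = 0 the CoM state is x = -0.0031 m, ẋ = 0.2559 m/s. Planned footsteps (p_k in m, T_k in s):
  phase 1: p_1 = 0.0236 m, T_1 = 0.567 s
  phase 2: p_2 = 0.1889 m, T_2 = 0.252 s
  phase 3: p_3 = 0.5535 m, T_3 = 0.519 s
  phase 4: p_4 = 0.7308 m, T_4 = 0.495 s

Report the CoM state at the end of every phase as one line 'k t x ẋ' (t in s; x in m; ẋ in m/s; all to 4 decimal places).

1 0.5670 0.1732 0.5058
2 0.8190 0.3082 0.6155
3 1.3380 0.4172 -0.1158
4 1.8330 -0.0659 -2.1744

phase 1: p=0.0236, T=0.567, ωT=1.681042, cosh=2.778664, sinh=2.592484; start (x,ẋ)=(-0.003100, 0.255900) → end (x,ẋ)=(0.173174, 0.505839)
phase 2: p=0.1889, T=0.252, ωT=0.747130, cosh=1.292328, sinh=0.818604; start (x,ẋ)=(0.173174, 0.505839) → end (x,ẋ)=(0.308243, 0.615543)
phase 3: p=0.5535, T=0.519, ωT=1.538731, cosh=2.436664, sinh=2.222011; start (x,ẋ)=(0.308243, 0.615543) → end (x,ẋ)=(0.417218, -0.115839)
phase 4: p=0.7308, T=0.495, ωT=1.467576, cosh=2.284594, sinh=2.054111; start (x,ẋ)=(0.417218, -0.115839) → end (x,ẋ)=(-0.065865, -2.174370)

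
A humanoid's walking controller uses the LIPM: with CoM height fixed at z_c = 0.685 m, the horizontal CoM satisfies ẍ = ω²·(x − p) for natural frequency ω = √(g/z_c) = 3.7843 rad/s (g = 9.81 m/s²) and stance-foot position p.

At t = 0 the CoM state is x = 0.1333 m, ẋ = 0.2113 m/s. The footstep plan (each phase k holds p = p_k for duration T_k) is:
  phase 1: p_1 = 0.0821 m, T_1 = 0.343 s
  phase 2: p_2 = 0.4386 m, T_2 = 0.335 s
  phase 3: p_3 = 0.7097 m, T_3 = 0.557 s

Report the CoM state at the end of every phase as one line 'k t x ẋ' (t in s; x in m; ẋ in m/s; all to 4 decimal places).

1 0.3430 0.2775 0.7441
2 0.6780 0.4513 0.4290
3 1.2350 0.0900 -2.1741

phase 1: p=0.0821, T=0.343, ωT=1.298015, cosh=1.967547, sinh=1.694473; start (x,ẋ)=(0.133300, 0.211300) → end (x,ẋ)=(0.277451, 0.744057)
phase 2: p=0.4386, T=0.335, ωT=1.267741, cosh=1.917141, sinh=1.635675; start (x,ẋ)=(0.277451, 0.744057) → end (x,ẋ)=(0.451256, 0.428969)
phase 3: p=0.7097, T=0.557, ωT=2.107855, cosh=4.176033, sinh=4.054535; start (x,ẋ)=(0.451256, 0.428969) → end (x,ẋ)=(0.090029, -2.174072)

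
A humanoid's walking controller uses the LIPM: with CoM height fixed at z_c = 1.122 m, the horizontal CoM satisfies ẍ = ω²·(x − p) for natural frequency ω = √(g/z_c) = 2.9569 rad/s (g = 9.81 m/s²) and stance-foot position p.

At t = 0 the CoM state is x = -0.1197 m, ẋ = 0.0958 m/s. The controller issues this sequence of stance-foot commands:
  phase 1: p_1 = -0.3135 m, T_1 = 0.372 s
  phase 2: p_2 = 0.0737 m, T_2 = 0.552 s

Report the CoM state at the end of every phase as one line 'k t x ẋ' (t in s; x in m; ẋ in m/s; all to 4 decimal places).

phase 1: p=-0.3135, T=0.372, ωT=1.099967, cosh=1.668474, sinh=1.335592; start (x,ẋ)=(-0.119700, 0.095800) → end (x,ẋ)=(0.053122, 0.925197)
phase 2: p=0.0737, T=0.552, ωT=1.632209, cosh=2.655329, sinh=2.459832; start (x,ẋ)=(0.053122, 0.925197) → end (x,ẋ)=(0.788726, 2.307028)

1 0.3720 0.0531 0.9252
2 0.9240 0.7887 2.3070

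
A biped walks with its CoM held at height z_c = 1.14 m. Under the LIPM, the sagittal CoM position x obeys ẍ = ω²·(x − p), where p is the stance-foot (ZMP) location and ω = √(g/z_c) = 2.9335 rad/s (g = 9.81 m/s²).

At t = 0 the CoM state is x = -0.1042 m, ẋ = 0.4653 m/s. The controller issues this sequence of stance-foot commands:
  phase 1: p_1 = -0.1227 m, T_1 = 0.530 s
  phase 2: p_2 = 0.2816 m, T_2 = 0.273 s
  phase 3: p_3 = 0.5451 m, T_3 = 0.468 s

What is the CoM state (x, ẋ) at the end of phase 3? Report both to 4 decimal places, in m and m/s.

x = 1.8754, ẋ = 4.2430

phase 1: p=-0.1227, T=0.530, ωT=1.554755, cosh=2.472584, sinh=2.261343; start (x,ẋ)=(-0.104200, 0.465300) → end (x,ẋ)=(0.281728, 1.273216)
phase 2: p=0.2816, T=0.273, ωT=0.800846, cosh=1.338186, sinh=0.889237; start (x,ẋ)=(0.281728, 1.273216) → end (x,ẋ)=(0.667723, 1.704134)
phase 3: p=0.5451, T=0.468, ωT=1.372878, cosh=2.100035, sinh=1.846658; start (x,ẋ)=(0.667723, 1.704134) → end (x,ẋ)=(1.875377, 4.243012)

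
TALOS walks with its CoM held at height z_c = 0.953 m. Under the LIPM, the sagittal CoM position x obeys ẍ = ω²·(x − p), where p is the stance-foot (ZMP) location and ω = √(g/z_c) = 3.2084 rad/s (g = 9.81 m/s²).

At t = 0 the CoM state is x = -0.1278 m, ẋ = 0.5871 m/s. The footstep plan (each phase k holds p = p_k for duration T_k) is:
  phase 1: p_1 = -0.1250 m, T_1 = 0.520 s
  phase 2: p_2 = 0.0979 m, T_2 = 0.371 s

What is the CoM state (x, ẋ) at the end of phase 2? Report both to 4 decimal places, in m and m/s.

phase 1: p=-0.1250, T=0.520, ωT=1.668368, cosh=2.746030, sinh=2.557475; start (x,ẋ)=(-0.127800, 0.587100) → end (x,ẋ)=(0.335299, 1.589219)
phase 2: p=0.0979, T=0.371, ωT=1.190316, cosh=1.796123, sinh=1.491998; start (x,ẋ)=(0.335299, 1.589219) → end (x,ẋ)=(1.263331, 3.990847)

x = 1.2633, ẋ = 3.9908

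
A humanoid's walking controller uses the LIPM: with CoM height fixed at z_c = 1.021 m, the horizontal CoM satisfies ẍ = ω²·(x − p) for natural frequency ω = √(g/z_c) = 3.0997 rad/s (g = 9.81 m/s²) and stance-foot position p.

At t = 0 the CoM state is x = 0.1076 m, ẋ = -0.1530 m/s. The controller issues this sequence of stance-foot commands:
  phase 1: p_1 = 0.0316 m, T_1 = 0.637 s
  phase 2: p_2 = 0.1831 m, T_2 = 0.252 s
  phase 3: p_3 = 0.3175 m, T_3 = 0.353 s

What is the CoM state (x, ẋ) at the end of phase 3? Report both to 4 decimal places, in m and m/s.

phase 1: p=0.0316, T=0.637, ωT=1.974509, cosh=3.670955, sinh=3.532126; start (x,ẋ)=(0.107600, -0.153000) → end (x,ẋ)=(0.136248, 0.270432)
phase 2: p=0.1831, T=0.252, ωT=0.781124, cosh=1.320909, sinh=0.863018; start (x,ẋ)=(0.136248, 0.270432) → end (x,ẋ)=(0.196507, 0.231883)
phase 3: p=0.3175, T=0.353, ωT=1.094194, cosh=1.660792, sinh=1.325983; start (x,ẋ)=(0.196507, 0.231883) → end (x,ẋ)=(0.215750, -0.112190)

x = 0.2157, ẋ = -0.1122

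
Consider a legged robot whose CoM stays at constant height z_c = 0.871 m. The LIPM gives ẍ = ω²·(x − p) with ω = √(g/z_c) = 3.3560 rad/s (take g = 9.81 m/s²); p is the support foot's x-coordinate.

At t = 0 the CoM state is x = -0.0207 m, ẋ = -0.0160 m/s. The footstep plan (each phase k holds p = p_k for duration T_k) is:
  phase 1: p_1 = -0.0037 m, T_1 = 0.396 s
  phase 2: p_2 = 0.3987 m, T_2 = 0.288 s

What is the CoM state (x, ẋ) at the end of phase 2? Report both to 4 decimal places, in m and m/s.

phase 1: p=-0.0037, T=0.396, ωT=1.328976, cosh=2.020961, sinh=1.756213; start (x,ẋ)=(-0.020700, -0.016000) → end (x,ẋ)=(-0.046429, -0.132531)
phase 2: p=0.3987, T=0.288, ωT=0.966528, cosh=1.504601, sinh=1.124200; start (x,ẋ)=(-0.046429, -0.132531) → end (x,ẋ)=(-0.315438, -1.878796)

x = -0.3154, ẋ = -1.8788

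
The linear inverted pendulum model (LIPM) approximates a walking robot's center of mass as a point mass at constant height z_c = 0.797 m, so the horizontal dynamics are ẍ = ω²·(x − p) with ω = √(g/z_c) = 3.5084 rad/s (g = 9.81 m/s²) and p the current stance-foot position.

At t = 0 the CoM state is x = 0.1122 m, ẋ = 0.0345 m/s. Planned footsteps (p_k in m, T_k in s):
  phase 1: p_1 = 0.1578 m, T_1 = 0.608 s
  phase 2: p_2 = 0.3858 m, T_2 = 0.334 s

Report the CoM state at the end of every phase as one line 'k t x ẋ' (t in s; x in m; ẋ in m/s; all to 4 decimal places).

1 0.6080 0.0036 -0.5181
2 0.9420 -0.5058 -2.8730

phase 1: p=0.1578, T=0.608, ωT=2.133107, cosh=4.279761, sinh=4.161293; start (x,ẋ)=(0.112200, 0.034500) → end (x,ẋ)=(0.003563, -0.518084)
phase 2: p=0.3858, T=0.334, ωT=1.171806, cosh=1.768811, sinh=1.459004; start (x,ẋ)=(0.003563, -0.518084) → end (x,ẋ)=(-0.505756, -2.872977)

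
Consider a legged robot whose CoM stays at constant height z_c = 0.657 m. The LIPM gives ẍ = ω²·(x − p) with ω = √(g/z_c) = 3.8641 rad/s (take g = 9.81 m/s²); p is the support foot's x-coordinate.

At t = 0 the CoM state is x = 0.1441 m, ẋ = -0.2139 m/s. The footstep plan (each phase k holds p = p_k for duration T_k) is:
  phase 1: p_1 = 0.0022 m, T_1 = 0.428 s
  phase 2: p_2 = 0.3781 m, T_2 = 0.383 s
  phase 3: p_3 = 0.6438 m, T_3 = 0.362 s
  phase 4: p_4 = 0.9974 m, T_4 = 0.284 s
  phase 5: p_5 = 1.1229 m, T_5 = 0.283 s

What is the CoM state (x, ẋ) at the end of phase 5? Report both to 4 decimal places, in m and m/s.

x = 0.5802, ẋ = -1.7452

phase 1: p=0.0022, T=0.428, ωT=1.653835, cosh=2.709150, sinh=2.517836; start (x,ẋ)=(0.144100, -0.213900) → end (x,ẋ)=(0.247252, 0.801082)
phase 2: p=0.3781, T=0.383, ωT=1.479950, cosh=2.310188, sinh=2.082539; start (x,ẋ)=(0.247252, 0.801082) → end (x,ẋ)=(0.507556, 0.797696)
phase 3: p=0.6438, T=0.362, ωT=1.398804, cosh=2.148623, sinh=1.901731; start (x,ẋ)=(0.507556, 0.797696) → end (x,ẋ)=(0.743651, 0.712759)
phase 4: p=0.9974, T=0.284, ωT=1.097404, cosh=1.665057, sinh=1.331321; start (x,ẋ)=(0.743651, 0.712759) → end (x,ẋ)=(0.820465, -0.118590)
phase 5: p=1.1229, T=0.283, ωT=1.093540, cosh=1.659925, sinh=1.324897; start (x,ẋ)=(0.820465, -0.118590) → end (x,ẋ)=(0.580218, -1.745180)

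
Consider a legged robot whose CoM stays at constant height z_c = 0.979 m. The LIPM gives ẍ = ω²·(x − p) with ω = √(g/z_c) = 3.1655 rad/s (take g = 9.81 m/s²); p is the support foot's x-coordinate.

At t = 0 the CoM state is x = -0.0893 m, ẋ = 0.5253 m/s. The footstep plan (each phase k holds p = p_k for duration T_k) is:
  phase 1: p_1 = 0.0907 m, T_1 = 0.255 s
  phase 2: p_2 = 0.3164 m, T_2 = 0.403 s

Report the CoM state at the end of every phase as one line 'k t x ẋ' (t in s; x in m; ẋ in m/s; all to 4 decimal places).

1 0.2550 -0.0022 0.1944
2 0.6580 -0.1972 -1.2899

phase 1: p=0.0907, T=0.255, ωT=0.807203, cosh=1.343866, sinh=0.897762; start (x,ẋ)=(-0.089300, 0.525300) → end (x,ẋ)=(-0.002217, 0.194397)
phase 2: p=0.3164, T=0.403, ωT=1.275697, cosh=1.930216, sinh=1.650979; start (x,ẋ)=(-0.002217, 0.194397) → end (x,ẋ)=(-0.197210, -1.289917)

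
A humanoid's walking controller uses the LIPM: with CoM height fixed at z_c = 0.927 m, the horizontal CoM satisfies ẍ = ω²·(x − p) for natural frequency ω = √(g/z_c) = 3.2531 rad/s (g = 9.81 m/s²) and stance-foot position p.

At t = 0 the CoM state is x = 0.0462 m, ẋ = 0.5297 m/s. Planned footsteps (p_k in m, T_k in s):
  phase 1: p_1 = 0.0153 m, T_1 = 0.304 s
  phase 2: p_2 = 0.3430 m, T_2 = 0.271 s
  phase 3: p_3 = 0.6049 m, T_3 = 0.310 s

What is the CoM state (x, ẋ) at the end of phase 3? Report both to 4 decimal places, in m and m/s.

phase 1: p=0.0153, T=0.304, ωT=0.988942, cosh=1.530180, sinh=1.158210; start (x,ẋ)=(0.046200, 0.529700) → end (x,ẋ)=(0.251173, 0.926960)
phase 2: p=0.3430, T=0.271, ωT=0.881590, cosh=1.414430, sinh=1.000306; start (x,ẋ)=(0.251173, 0.926960) → end (x,ẋ)=(0.498151, 1.012307)
phase 3: p=0.6049, T=0.310, ωT=1.008461, cosh=1.553079, sinh=1.188299; start (x,ẋ)=(0.498151, 1.012307) → end (x,ẋ)=(0.808888, 1.159539)

x = 0.8089, ẋ = 1.1595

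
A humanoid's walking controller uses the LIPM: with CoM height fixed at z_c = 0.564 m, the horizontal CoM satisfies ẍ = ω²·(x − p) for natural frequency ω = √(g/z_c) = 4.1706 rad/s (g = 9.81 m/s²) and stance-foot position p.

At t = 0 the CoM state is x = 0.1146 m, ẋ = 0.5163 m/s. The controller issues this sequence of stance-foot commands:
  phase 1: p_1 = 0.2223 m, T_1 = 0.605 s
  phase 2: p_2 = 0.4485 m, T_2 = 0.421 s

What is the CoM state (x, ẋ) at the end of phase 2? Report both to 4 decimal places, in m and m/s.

x = 0.3535, ẋ = -0.2198

phase 1: p=0.2223, T=0.605, ωT=2.523213, cosh=6.274398, sinh=6.194196; start (x,ẋ)=(0.114600, 0.516300) → end (x,ẋ)=(0.313359, 0.457202)
phase 2: p=0.4485, T=0.421, ωT=1.755823, cosh=2.980486, sinh=2.807721; start (x,ẋ)=(0.313359, 0.457202) → end (x,ẋ)=(0.353510, -0.219804)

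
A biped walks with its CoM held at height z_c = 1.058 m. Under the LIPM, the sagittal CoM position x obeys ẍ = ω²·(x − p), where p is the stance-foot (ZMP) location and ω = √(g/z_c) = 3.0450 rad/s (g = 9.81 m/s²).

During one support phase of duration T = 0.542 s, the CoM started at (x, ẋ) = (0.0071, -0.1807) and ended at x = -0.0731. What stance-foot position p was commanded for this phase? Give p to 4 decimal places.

ωT = 3.0450·0.542 = 1.650390; cosh(ωT) = 2.700493, sinh(ωT) = 2.508518
x(T) = p + (x₀−p)·cosh(ωT) + (ẋ₀/ω)·sinh(ωT) ⇒ p·(1 − cosh) = x(T) − x₀·cosh − (ẋ₀/ω)·sinh
numerator   = -0.0731 − (0.0071)·2.700493 − (-0.1807/3.0450)·2.508518 = 0.056590
denominator = 1 − 2.700493 = -1.700493
p = 0.056590 / -1.700493 = -0.0333

p = -0.0333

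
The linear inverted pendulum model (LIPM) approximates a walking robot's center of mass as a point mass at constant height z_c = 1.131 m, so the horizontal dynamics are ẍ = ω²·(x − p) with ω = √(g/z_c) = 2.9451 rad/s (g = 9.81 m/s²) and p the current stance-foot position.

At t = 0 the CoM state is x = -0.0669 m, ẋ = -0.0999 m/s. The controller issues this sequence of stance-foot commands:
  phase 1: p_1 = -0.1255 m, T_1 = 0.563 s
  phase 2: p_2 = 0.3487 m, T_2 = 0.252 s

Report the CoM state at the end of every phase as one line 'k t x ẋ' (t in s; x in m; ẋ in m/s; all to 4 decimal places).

1 0.5630 -0.0519 0.1648
2 0.8150 -0.1220 -0.7459

phase 1: p=-0.1255, T=0.563, ωT=1.658091, cosh=2.719892, sinh=2.529390; start (x,ẋ)=(-0.066900, -0.099900) → end (x,ẋ)=(-0.051913, 0.164812)
phase 2: p=0.3487, T=0.252, ωT=0.742165, cosh=1.288280, sinh=0.812198; start (x,ẋ)=(-0.051913, 0.164812) → end (x,ẋ)=(-0.121950, -0.745944)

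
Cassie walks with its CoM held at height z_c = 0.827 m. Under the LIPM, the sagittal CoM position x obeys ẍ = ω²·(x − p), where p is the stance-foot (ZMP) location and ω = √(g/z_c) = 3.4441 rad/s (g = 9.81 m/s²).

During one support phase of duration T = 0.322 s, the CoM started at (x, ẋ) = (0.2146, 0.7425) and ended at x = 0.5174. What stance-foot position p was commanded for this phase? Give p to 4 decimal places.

p = 0.1976

ωT = 3.4441·0.322 = 1.109000; cosh(ωT) = 1.680607, sinh(ωT) = 1.350719
x(T) = p + (x₀−p)·cosh(ωT) + (ẋ₀/ω)·sinh(ωT) ⇒ p·(1 − cosh) = x(T) − x₀·cosh − (ẋ₀/ω)·sinh
numerator   = 0.5174 − (0.2146)·1.680607 − (0.7425/3.4441)·1.350719 = -0.134455
denominator = 1 − 1.680607 = -0.680607
p = -0.134455 / -0.680607 = 0.1976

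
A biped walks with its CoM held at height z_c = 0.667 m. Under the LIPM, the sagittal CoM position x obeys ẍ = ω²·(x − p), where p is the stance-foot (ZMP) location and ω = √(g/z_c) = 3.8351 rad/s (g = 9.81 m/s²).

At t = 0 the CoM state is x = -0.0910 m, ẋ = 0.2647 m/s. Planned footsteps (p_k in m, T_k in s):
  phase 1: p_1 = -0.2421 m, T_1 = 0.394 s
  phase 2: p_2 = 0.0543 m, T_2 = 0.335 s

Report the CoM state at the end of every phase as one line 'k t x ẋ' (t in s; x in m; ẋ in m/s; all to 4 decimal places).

phase 1: p=-0.2421, T=0.394, ωT=1.511029, cosh=2.376038, sinh=2.155355; start (x,ẋ)=(-0.091000, 0.264700) → end (x,ẋ)=(0.265683, 1.877930)
phase 2: p=0.0543, T=0.335, ωT=1.284759, cosh=1.945256, sinh=1.668539; start (x,ẋ)=(0.265683, 1.877930) → end (x,ẋ)=(1.282526, 5.005696)

1 0.3940 0.2657 1.8779
2 0.7290 1.2825 5.0057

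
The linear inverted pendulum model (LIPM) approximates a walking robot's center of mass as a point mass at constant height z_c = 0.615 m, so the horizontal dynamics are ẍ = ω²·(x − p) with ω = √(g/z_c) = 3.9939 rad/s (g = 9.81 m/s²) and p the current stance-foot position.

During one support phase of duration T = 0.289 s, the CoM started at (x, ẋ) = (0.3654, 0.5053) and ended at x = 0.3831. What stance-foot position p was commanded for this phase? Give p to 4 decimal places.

p = 0.5846

ωT = 3.9939·0.289 = 1.154237; cosh(ωT) = 1.743450, sinh(ωT) = 1.428152
x(T) = p + (x₀−p)·cosh(ωT) + (ẋ₀/ω)·sinh(ωT) ⇒ p·(1 − cosh) = x(T) − x₀·cosh − (ẋ₀/ω)·sinh
numerator   = 0.3831 − (0.3654)·1.743450 − (0.5053/3.9939)·1.428152 = -0.434644
denominator = 1 − 1.743450 = -0.743450
p = -0.434644 / -0.743450 = 0.5846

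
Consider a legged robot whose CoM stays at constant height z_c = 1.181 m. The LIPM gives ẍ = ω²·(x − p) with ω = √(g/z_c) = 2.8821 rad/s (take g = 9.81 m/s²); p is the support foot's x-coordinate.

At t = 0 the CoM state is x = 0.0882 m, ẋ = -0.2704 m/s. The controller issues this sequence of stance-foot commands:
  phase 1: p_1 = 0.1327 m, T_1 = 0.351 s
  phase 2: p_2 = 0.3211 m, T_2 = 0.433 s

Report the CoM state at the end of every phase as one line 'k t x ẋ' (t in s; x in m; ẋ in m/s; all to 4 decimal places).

phase 1: p=0.1327, T=0.351, ωT=1.011617, cosh=1.556837, sinh=1.193207; start (x,ẋ)=(0.088200, -0.270400) → end (x,ẋ)=(-0.048527, -0.574002)
phase 2: p=0.3211, T=0.433, ωT=1.247949, cosh=1.885143, sinh=1.598050; start (x,ẋ)=(-0.048527, -0.574002) → end (x,ẋ)=(-0.693968, -2.784479)

1 0.3510 -0.0485 -0.5740
2 0.7840 -0.6940 -2.7845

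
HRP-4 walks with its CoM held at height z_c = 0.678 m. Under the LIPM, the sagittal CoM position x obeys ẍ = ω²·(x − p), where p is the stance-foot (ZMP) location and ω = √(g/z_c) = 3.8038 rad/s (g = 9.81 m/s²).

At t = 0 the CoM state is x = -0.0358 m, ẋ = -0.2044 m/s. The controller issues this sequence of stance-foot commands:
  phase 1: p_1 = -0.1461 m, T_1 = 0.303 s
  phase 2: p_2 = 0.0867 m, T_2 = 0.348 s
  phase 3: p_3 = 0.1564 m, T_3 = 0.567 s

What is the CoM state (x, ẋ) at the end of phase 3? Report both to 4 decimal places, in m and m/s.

x = -1.0236, ẋ = -4.4367

phase 1: p=-0.1461, T=0.303, ωT=1.152551, cosh=1.741045, sinh=1.425216; start (x,ẋ)=(-0.035800, -0.204400) → end (x,ẋ)=(-0.030648, 0.242093)
phase 2: p=0.0867, T=0.348, ωT=1.323722, cosh=2.011762, sinh=1.745620; start (x,ẋ)=(-0.030648, 0.242093) → end (x,ẋ)=(-0.038276, -0.292155)
phase 3: p=0.1564, T=0.567, ωT=2.156755, cosh=4.379371, sinh=4.263671; start (x,ẋ)=(-0.038276, -0.292155) → end (x,ẋ)=(-1.023633, -4.436736)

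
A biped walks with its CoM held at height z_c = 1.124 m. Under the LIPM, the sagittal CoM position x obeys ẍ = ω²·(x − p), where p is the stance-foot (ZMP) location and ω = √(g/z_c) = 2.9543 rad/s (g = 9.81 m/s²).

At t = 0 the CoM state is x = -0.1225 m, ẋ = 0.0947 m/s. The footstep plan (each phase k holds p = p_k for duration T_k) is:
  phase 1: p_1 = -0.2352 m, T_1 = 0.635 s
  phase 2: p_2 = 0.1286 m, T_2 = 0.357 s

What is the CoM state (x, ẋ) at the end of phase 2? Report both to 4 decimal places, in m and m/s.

phase 1: p=-0.2352, T=0.635, ωT=1.875981, cosh=3.340210, sinh=3.187006; start (x,ẋ)=(-0.122500, 0.094700) → end (x,ẋ)=(0.243401, 1.377430)
phase 2: p=0.1286, T=0.357, ωT=1.054685, cosh=1.609687, sinh=1.261384; start (x,ẋ)=(0.243401, 1.377430) → end (x,ẋ)=(0.901509, 2.645038)

x = 0.9015, ẋ = 2.6450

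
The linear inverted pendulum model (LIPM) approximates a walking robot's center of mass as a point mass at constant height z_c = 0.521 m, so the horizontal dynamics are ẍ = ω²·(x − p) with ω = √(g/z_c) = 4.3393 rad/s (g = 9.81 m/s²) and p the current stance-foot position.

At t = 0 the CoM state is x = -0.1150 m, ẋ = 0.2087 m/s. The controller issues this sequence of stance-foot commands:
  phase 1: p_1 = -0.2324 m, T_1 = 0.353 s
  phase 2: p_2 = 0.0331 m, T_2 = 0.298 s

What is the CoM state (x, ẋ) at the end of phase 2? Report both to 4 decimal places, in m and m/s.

x = 0.9100, ẋ = 4.1035

phase 1: p=-0.2324, T=0.353, ωT=1.531773, cosh=2.421262, sinh=2.205110; start (x,ẋ)=(-0.115000, 0.208700) → end (x,ẋ)=(0.157912, 1.628675)
phase 2: p=0.0331, T=0.298, ωT=1.293111, cosh=1.959261, sinh=1.684846; start (x,ẋ)=(0.157912, 1.628675) → end (x,ẋ)=(0.910014, 4.103504)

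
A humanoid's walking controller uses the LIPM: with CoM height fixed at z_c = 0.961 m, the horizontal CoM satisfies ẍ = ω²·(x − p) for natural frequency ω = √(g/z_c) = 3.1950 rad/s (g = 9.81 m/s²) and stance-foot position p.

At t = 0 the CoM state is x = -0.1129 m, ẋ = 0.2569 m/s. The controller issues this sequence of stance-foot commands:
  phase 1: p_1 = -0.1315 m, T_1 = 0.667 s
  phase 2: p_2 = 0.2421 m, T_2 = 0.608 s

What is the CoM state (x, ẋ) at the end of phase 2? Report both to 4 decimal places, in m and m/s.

x = 1.8209, ẋ = 5.2186

phase 1: p=-0.1315, T=0.667, ωT=2.131065, cosh=4.271272, sinh=4.152561; start (x,ẋ)=(-0.112900, 0.256900) → end (x,ẋ)=(0.281840, 1.344064)
phase 2: p=0.2421, T=0.608, ωT=1.942560, cosh=3.559962, sinh=3.416626; start (x,ẋ)=(0.281840, 1.344064) → end (x,ẋ)=(1.820871, 5.218626)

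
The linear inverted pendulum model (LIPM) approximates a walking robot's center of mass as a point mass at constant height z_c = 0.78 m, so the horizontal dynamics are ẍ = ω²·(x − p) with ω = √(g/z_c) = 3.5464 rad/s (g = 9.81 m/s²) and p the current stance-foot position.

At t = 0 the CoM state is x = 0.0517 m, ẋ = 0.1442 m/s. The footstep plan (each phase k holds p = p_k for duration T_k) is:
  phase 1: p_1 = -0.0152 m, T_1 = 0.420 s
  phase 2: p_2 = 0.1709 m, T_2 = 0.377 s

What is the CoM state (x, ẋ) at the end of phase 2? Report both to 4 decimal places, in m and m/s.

phase 1: p=-0.0152, T=0.420, ωT=1.489488, cosh=2.330156, sinh=2.104668; start (x,ẋ)=(0.051700, 0.144200) → end (x,ẋ)=(0.226265, 0.835350)
phase 2: p=0.1709, T=0.377, ωT=1.336993, cosh=2.035105, sinh=1.772471; start (x,ẋ)=(0.226265, 0.835350) → end (x,ẋ)=(0.701077, 2.048045)

x = 0.7011, ẋ = 2.0480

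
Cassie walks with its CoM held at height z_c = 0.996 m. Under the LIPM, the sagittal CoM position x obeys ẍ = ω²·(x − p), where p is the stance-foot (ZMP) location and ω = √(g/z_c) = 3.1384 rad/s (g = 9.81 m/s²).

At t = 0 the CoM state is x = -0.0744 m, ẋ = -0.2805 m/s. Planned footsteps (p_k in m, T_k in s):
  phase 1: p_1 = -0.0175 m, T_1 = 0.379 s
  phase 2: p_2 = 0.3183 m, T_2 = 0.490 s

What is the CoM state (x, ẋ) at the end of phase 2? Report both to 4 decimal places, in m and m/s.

x = -1.6166, ẋ = -5.8526

phase 1: p=-0.0175, T=0.379, ωT=1.189454, cosh=1.794837, sinh=1.490449; start (x,ẋ)=(-0.074400, -0.280500) → end (x,ẋ)=(-0.252838, -0.769609)
phase 2: p=0.3183, T=0.490, ωT=1.537816, cosh=2.434632, sinh=2.219782; start (x,ẋ)=(-0.252838, -0.769609) → end (x,ẋ)=(-1.616552, -5.852581)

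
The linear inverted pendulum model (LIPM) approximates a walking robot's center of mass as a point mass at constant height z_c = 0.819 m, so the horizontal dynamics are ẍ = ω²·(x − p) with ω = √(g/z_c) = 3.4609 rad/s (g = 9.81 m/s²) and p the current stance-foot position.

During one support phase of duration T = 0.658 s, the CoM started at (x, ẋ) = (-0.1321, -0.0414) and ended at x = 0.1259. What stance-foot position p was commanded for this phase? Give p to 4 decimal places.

p = -0.2125

ωT = 3.4609·0.658 = 2.277272; cosh(ωT) = 4.926306, sinh(ωT) = 4.823742
x(T) = p + (x₀−p)·cosh(ωT) + (ẋ₀/ω)·sinh(ωT) ⇒ p·(1 − cosh) = x(T) − x₀·cosh − (ẋ₀/ω)·sinh
numerator   = 0.1259 − (-0.1321)·4.926306 − (-0.0414/3.4609)·4.823742 = 0.834368
denominator = 1 − 4.926306 = -3.926306
p = 0.834368 / -3.926306 = -0.2125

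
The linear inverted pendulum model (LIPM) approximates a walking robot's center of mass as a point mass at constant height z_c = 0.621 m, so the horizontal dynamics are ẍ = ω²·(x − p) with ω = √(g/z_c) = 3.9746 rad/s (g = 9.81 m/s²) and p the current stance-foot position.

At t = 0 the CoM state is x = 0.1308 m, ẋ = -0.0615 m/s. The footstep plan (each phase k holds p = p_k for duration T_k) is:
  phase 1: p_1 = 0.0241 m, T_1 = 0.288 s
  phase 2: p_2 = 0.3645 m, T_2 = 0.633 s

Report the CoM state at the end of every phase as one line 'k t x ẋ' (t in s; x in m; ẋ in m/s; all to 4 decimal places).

1 0.2880 0.1868 0.4922
2 0.9210 0.0193 -1.2754

phase 1: p=0.0241, T=0.288, ωT=1.144685, cosh=1.729888, sinh=1.411563; start (x,ẋ)=(0.130800, -0.061500) → end (x,ẋ)=(0.186838, 0.492242)
phase 2: p=0.3645, T=0.633, ωT=2.515922, cosh=6.229401, sinh=6.148613; start (x,ẋ)=(0.186838, 0.492242) → end (x,ẋ)=(0.019255, -1.275394)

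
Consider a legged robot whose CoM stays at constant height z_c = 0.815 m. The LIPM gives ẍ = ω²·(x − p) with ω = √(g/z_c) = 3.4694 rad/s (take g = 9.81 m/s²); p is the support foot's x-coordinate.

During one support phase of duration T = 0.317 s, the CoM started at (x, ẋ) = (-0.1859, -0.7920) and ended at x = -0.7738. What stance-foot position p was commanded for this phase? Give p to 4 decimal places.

ωT = 3.4694·0.317 = 1.099800; cosh(ωT) = 1.668251, sinh(ωT) = 1.335313
x(T) = p + (x₀−p)·cosh(ωT) + (ẋ₀/ω)·sinh(ωT) ⇒ p·(1 − cosh) = x(T) − x₀·cosh − (ẋ₀/ω)·sinh
numerator   = -0.7738 − (-0.1859)·1.668251 − (-0.7920/3.4694)·1.335313 = -0.158845
denominator = 1 − 1.668251 = -0.668251
p = -0.158845 / -0.668251 = 0.2377

p = 0.2377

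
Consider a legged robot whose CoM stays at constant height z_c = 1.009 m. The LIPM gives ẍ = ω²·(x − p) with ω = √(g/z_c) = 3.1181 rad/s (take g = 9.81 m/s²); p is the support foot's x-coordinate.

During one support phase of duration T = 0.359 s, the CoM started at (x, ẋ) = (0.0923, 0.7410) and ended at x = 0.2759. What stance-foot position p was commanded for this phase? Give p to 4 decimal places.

ωT = 3.1181·0.359 = 1.119398; cosh(ωT) = 1.694743, sinh(ωT) = 1.368267
x(T) = p + (x₀−p)·cosh(ωT) + (ẋ₀/ω)·sinh(ωT) ⇒ p·(1 − cosh) = x(T) − x₀·cosh − (ẋ₀/ω)·sinh
numerator   = 0.2759 − (0.0923)·1.694743 − (0.7410/3.1181)·1.368267 = -0.205686
denominator = 1 − 1.694743 = -0.694743
p = -0.205686 / -0.694743 = 0.2961

p = 0.2961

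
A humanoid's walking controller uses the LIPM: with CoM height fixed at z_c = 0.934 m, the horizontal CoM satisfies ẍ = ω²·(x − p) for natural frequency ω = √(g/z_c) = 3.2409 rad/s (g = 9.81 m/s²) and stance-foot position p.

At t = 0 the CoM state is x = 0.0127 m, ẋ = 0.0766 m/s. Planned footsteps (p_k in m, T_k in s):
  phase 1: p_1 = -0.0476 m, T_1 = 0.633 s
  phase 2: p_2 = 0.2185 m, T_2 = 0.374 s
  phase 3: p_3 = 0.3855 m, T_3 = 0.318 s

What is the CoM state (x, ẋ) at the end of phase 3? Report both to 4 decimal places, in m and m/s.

phase 1: p=-0.0476, T=0.633, ωT=2.051490, cosh=3.954012, sinh=3.825469; start (x,ẋ)=(0.012700, 0.076600) → end (x,ẋ)=(0.281243, 1.050475)
phase 2: p=0.2185, T=0.374, ωT=1.212097, cosh=1.829048, sinh=1.531475; start (x,ẋ)=(0.281243, 1.050475) → end (x,ẋ)=(0.829659, 2.232786)
phase 3: p=0.3855, T=0.318, ωT=1.030606, cosh=1.579777, sinh=1.222987; start (x,ẋ)=(0.829659, 2.232786) → end (x,ẋ)=(1.929737, 5.287763)

x = 1.9297, ẋ = 5.2878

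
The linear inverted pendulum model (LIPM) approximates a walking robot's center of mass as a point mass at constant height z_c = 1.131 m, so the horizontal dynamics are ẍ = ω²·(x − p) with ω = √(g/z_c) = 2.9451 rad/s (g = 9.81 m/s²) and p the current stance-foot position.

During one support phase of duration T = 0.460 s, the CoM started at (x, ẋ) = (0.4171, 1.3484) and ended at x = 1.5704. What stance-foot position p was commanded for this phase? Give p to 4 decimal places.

ωT = 2.9451·0.460 = 1.354746; cosh(ωT) = 2.066895, sinh(ωT) = 1.808882
x(T) = p + (x₀−p)·cosh(ωT) + (ẋ₀/ω)·sinh(ωT) ⇒ p·(1 − cosh) = x(T) − x₀·cosh − (ẋ₀/ω)·sinh
numerator   = 1.5704 − (0.4171)·2.066895 − (1.3484/2.9451)·1.808882 = -0.119890
denominator = 1 − 2.066895 = -1.066895
p = -0.119890 / -1.066895 = 0.1124

p = 0.1124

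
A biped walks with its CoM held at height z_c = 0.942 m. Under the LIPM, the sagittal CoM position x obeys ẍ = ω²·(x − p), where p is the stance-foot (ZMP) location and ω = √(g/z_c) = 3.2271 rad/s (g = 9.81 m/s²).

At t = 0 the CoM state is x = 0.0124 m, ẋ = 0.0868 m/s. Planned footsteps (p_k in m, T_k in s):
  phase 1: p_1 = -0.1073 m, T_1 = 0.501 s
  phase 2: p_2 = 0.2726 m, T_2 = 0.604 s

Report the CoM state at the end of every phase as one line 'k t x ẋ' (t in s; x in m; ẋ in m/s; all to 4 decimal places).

1 0.5010 0.2711 1.1617
2 1.1050 1.5057 4.1453

phase 1: p=-0.1073, T=0.501, ωT=1.616777, cosh=2.617684, sinh=2.419147; start (x,ẋ)=(0.012400, 0.086800) → end (x,ẋ)=(0.271105, 1.161692)
phase 2: p=0.2726, T=0.604, ωT=1.949168, cosh=3.582619, sinh=3.440226; start (x,ẋ)=(0.271105, 1.161692) → end (x,ẋ)=(1.505658, 4.145304)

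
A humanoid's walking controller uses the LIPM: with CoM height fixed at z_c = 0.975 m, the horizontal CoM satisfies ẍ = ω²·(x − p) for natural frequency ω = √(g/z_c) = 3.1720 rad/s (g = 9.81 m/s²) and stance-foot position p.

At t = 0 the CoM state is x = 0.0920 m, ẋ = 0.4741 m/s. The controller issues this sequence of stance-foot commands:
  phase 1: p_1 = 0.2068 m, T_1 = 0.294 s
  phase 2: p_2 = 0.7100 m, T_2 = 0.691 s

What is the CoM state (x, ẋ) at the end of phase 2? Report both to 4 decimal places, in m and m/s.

phase 1: p=0.2068, T=0.294, ωT=0.932568, cosh=1.467284, sinh=1.073742; start (x,ẋ)=(0.092000, 0.474100) → end (x,ẋ)=(0.198842, 0.304641)
phase 2: p=0.7100, T=0.691, ωT=2.191852, cosh=4.531743, sinh=4.420033; start (x,ẋ)=(0.198842, 0.304641) → end (x,ẋ)=(-1.181935, -5.786063)

x = -1.1819, ẋ = -5.7861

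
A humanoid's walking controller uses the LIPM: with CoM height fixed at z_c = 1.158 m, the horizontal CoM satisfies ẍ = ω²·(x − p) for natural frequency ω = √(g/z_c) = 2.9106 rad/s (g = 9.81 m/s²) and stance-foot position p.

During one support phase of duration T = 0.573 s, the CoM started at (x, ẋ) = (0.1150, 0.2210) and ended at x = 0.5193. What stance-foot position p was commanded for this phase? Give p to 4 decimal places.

p = -0.0055

ωT = 2.9106·0.573 = 1.667774; cosh(ωT) = 2.744511, sinh(ωT) = 2.555844
x(T) = p + (x₀−p)·cosh(ωT) + (ẋ₀/ω)·sinh(ωT) ⇒ p·(1 − cosh) = x(T) − x₀·cosh − (ẋ₀/ω)·sinh
numerator   = 0.5193 − (0.1150)·2.744511 − (0.2210/2.9106)·2.555844 = 0.009618
denominator = 1 − 2.744511 = -1.744511
p = 0.009618 / -1.744511 = -0.0055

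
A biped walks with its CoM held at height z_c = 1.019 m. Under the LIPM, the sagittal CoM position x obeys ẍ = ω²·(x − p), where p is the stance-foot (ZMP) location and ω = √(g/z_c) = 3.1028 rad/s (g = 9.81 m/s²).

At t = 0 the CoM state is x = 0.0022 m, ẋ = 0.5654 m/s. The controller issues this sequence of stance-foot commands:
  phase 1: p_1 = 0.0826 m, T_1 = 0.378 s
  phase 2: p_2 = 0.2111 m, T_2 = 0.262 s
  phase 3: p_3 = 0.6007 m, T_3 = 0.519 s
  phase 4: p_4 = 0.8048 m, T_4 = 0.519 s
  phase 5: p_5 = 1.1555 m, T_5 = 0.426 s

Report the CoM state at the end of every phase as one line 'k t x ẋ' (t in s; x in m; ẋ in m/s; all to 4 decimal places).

1 0.3780 0.2065 0.6365
2 0.6400 0.3906 0.8457
3 1.1590 0.7088 0.6345
4 1.6780 1.0462 0.9352
5 2.1040 1.4609 1.2873

phase 1: p=0.0826, T=0.378, ωT=1.172858, cosh=1.770348, sinh=1.460867; start (x,ẋ)=(0.002200, 0.565400) → end (x,ẋ)=(0.206467, 0.636520)
phase 2: p=0.2111, T=0.262, ωT=0.812934, cosh=1.349034, sinh=0.905479; start (x,ẋ)=(0.206467, 0.636520) → end (x,ẋ)=(0.390603, 0.845669)
phase 3: p=0.6007, T=0.519, ωT=1.610353, cosh=2.602198, sinh=2.402381; start (x,ẋ)=(0.390603, 0.845669) → end (x,ẋ)=(0.708756, 0.634513)
phase 4: p=0.8048, T=0.519, ωT=1.610353, cosh=2.602198, sinh=2.402381; start (x,ẋ)=(0.708756, 0.634513) → end (x,ẋ)=(1.046153, 0.935202)
phase 5: p=1.1555, T=0.426, ωT=1.321793, cosh=2.008398, sinh=1.741741; start (x,ẋ)=(1.046153, 0.935202) → end (x,ẋ)=(1.460858, 1.287316)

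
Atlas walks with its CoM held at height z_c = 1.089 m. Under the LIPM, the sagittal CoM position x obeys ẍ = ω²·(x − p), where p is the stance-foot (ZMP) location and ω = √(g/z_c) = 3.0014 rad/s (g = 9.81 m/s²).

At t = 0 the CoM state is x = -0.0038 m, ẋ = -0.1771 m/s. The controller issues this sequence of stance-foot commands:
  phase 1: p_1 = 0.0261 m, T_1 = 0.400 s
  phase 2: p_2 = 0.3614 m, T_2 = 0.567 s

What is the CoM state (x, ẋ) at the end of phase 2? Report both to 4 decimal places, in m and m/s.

x = -1.3975, ẋ = -5.1005

phase 1: p=0.0261, T=0.400, ωT=1.200560, cosh=1.811501, sinh=1.510476; start (x,ẋ)=(-0.003800, -0.177100) → end (x,ẋ)=(-0.117191, -0.456370)
phase 2: p=0.3614, T=0.567, ωT=1.701794, cosh=2.833066, sinh=2.650710; start (x,ẋ)=(-0.117191, -0.456370) → end (x,ẋ)=(-1.397525, -5.100516)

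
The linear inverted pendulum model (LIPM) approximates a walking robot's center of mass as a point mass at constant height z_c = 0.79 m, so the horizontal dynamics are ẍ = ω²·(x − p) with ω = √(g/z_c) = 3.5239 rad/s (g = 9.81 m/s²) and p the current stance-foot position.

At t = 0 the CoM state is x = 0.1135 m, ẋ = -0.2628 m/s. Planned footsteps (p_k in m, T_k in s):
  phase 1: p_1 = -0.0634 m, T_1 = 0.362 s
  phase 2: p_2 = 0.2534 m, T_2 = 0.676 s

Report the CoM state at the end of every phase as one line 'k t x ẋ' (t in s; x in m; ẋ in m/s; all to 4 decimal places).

1 0.3620 0.1549 0.5219
2 1.0380 0.5107 0.9869

phase 1: p=-0.0634, T=0.362, ωT=1.275652, cosh=1.930142, sinh=1.650893; start (x,ẋ)=(0.113500, -0.262800) → end (x,ẋ)=(0.154924, 0.521889)
phase 2: p=0.2534, T=0.676, ωT=2.382156, cosh=5.460289, sinh=5.367938; start (x,ẋ)=(0.154924, 0.521889) → end (x,ẋ)=(0.510685, 0.986891)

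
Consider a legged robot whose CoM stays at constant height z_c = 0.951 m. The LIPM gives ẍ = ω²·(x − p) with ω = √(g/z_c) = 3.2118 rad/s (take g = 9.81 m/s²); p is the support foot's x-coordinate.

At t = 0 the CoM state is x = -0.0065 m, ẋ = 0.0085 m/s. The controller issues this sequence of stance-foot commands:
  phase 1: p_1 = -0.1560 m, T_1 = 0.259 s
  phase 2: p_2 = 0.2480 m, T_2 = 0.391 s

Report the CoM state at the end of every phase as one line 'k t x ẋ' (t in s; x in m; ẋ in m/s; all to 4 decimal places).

phase 1: p=-0.1560, T=0.259, ωT=0.831856, cosh=1.366410, sinh=0.931169; start (x,ẋ)=(-0.006500, 0.008500) → end (x,ẋ)=(0.050743, 0.458729)
phase 2: p=0.2480, T=0.391, ωT=1.255814, cosh=1.897769, sinh=1.612925; start (x,ẋ)=(0.050743, 0.458729) → end (x,ẋ)=(0.104019, -0.151310)

1 0.2590 0.0507 0.4587
2 0.6500 0.1040 -0.1513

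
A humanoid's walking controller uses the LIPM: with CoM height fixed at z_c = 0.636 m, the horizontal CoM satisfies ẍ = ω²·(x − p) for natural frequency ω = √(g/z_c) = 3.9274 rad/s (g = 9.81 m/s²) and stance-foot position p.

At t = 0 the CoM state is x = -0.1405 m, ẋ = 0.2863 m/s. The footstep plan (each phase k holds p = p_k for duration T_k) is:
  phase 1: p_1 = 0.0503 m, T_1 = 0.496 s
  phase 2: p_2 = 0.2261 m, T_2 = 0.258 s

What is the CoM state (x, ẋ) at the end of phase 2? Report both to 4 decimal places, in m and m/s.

phase 1: p=0.0503, T=0.496, ωT=1.947990, cosh=3.578569, sinh=3.436008; start (x,ẋ)=(-0.140500, 0.286300) → end (x,ẋ)=(-0.382012, -1.550221)
phase 2: p=0.2261, T=0.258, ωT=1.013269, cosh=1.558811, sinh=1.195781; start (x,ẋ)=(-0.382012, -1.550221) → end (x,ẋ)=(-1.193830, -5.272386)

x = -1.1938, ẋ = -5.2724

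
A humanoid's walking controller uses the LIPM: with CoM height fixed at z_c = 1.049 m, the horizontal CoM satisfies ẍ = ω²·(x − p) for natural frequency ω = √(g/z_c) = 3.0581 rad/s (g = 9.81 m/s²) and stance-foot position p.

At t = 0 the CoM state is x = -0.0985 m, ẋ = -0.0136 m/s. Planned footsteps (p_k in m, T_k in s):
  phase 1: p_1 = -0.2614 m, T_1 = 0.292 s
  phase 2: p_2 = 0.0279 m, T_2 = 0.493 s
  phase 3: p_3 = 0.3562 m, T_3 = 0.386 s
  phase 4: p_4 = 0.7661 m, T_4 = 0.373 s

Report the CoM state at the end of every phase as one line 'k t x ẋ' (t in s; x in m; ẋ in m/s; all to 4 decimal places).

phase 1: p=-0.2614, T=0.292, ωT=0.892965, cosh=1.425900, sinh=1.016461; start (x,ẋ)=(-0.098500, -0.013600) → end (x,ẋ)=(-0.033641, 0.486972)
phase 2: p=0.0279, T=0.493, ωT=1.507643, cosh=2.368753, sinh=2.147322; start (x,ẋ)=(-0.033641, 0.486972) → end (x,ẋ)=(0.224064, 0.749393)
phase 3: p=0.3562, T=0.386, ωT=1.180427, cosh=1.781455, sinh=1.474308; start (x,ẋ)=(0.224064, 0.749393) → end (x,ẋ)=(0.482087, 0.739264)
phase 4: p=0.7661, T=0.373, ωT=1.140671, cosh=1.724236, sinh=1.404632; start (x,ẋ)=(0.482087, 0.739264) → end (x,ẋ)=(0.615950, 0.054687)

1 0.2920 -0.0336 0.4870
2 0.7850 0.2241 0.7494
3 1.1710 0.4821 0.7393
4 1.5440 0.6159 0.0547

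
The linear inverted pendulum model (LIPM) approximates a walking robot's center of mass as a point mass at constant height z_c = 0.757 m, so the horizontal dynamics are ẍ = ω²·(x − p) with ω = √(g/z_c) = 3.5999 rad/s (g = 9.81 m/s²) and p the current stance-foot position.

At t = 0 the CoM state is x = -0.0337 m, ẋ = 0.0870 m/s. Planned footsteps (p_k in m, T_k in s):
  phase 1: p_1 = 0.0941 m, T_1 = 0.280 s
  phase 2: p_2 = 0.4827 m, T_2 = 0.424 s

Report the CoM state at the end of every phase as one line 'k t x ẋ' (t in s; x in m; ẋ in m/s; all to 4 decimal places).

phase 1: p=0.0941, T=0.280, ωT=1.007972, cosh=1.552498, sinh=1.187540; start (x,ẋ)=(-0.033700, 0.087000) → end (x,ẋ)=(-0.075610, -0.411281)
phase 2: p=0.4827, T=0.424, ωT=1.526358, cosh=2.409356, sinh=2.192030; start (x,ẋ)=(-0.075610, -0.411281) → end (x,ẋ)=(-1.112901, -5.396593)

1 0.2800 -0.0756 -0.4113
2 0.7040 -1.1129 -5.3966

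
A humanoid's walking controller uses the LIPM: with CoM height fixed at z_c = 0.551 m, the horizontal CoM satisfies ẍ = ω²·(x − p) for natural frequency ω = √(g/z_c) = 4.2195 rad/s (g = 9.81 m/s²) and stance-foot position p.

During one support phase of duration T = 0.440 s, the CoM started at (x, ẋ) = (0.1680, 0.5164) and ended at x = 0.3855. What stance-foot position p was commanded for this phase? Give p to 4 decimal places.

p = 0.2403

ωT = 4.2195·0.440 = 1.856580; cosh(ωT) = 3.279006, sinh(ωT) = 3.122800
x(T) = p + (x₀−p)·cosh(ωT) + (ẋ₀/ω)·sinh(ωT) ⇒ p·(1 − cosh) = x(T) − x₀·cosh − (ẋ₀/ω)·sinh
numerator   = 0.3855 − (0.1680)·3.279006 − (0.5164/4.2195)·3.122800 = -0.547554
denominator = 1 − 3.279006 = -2.279006
p = -0.547554 / -2.279006 = 0.2403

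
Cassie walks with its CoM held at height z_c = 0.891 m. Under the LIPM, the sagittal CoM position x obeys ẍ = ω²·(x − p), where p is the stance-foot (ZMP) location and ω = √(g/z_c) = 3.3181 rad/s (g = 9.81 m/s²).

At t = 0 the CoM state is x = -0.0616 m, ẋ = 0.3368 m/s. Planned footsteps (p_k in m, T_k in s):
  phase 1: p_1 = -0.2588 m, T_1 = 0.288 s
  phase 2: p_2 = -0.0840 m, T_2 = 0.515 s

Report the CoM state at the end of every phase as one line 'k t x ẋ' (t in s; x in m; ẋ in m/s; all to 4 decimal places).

1 0.2880 0.1480 1.2275
2 0.8030 1.5655 5.5562

phase 1: p=-0.2588, T=0.288, ωT=0.955613, cosh=1.492420, sinh=1.107844; start (x,ẋ)=(-0.061600, 0.336800) → end (x,ẋ)=(0.147956, 1.227542)
phase 2: p=-0.0840, T=0.515, ωT=1.708821, cosh=2.851764, sinh=2.670685; start (x,ẋ)=(0.147956, 1.227542) → end (x,ẋ)=(1.565511, 5.556157)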